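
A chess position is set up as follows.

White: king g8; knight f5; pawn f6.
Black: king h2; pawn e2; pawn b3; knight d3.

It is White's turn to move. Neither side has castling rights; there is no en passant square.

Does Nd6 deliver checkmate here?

After Nd6: black king on h2; in check: no.
Black is not in check, so this cannot be checkmate.

no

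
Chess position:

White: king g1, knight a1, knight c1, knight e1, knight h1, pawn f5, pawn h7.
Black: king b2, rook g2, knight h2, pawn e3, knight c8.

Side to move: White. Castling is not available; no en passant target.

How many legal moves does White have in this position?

2

White to move; king on g1.
In check: yes, from the black rook on g2.
Legal moves: Kxg2, Nxg2.
Count: 2.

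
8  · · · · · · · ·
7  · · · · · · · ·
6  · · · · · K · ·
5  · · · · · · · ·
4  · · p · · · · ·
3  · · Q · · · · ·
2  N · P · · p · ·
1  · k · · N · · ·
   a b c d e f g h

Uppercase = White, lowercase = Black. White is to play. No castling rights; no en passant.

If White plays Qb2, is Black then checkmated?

After Qb2: black king on b1; in check: yes, from the white queen on b2.
Black has 1 legal reply: Kxb2.
In check but a legal move exists → not checkmate.

no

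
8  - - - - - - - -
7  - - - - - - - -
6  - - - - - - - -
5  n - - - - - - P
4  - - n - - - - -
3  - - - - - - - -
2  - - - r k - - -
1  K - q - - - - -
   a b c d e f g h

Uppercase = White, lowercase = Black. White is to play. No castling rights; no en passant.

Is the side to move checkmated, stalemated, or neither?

White to move; white king on a1.
In check: yes, from the black queen on c1.
King squares — b1: attacked by Qc1; a2: attacked by Rd2; b2: attacked by Qc1.
Legal moves for White: none.
In check with no legal moves → checkmate.

checkmate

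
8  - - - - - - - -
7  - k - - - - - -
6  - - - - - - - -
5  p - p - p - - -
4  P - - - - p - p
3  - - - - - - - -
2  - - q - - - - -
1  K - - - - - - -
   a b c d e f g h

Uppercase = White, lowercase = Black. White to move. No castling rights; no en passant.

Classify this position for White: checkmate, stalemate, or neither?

White to move; white king on a1.
In check: no.
King squares — b1: attacked by Qc2; a2: attacked by Qc2; b2: attacked by Qc2.
Legal moves for White: none.
Not in check and no legal moves → stalemate.

stalemate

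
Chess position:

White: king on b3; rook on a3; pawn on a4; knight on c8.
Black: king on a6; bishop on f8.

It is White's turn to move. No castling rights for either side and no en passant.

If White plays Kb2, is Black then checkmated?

no

After Kb2: black king on a6; in check: no.
Black is not in check, so this cannot be checkmate.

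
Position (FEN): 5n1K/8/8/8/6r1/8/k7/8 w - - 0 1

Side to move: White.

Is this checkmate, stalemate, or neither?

White to move; white king on h8.
In check: no.
King squares — g7: attacked by Rg4; h7: attacked by Nf8; g8: attacked by Rg4.
Legal moves for White: none.
Not in check and no legal moves → stalemate.

stalemate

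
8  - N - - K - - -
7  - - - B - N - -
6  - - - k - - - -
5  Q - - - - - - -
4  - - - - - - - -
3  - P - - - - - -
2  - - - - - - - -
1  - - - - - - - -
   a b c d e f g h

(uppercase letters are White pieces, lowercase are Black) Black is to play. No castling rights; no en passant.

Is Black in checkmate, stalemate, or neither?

Black to move; black king on d6.
In check: yes, from the white knight on f7.
King squares — c5: attacked by Qa5; d5: attacked by Qa5; e5: attacked by Qa5; c6: attacked by Bd7; e6: attacked by Bd7; c7: attacked by Qa5; d7: attacked by Nb8; e7: attacked by Ke8.
Legal moves for Black: none.
In check with no legal moves → checkmate.

checkmate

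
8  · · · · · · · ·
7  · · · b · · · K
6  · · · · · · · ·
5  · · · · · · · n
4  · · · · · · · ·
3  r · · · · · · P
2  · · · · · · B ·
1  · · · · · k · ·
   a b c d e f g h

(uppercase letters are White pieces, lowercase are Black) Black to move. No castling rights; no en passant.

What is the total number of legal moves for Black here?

Black to move; king on f1.
In check: yes, from the white bishop on g2.
Legal moves: Kxg2, Kf2, Ke2, Kg1, Ke1.
Count: 5.

5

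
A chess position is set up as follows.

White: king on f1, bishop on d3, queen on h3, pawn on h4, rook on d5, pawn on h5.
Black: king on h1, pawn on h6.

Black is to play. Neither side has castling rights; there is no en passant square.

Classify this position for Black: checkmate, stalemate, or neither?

checkmate

Black to move; black king on h1.
In check: yes, from the white queen on h3.
King squares — g1: attacked by Kf1; g2: attacked by Kf1; h2: attacked by Qh3.
Legal moves for Black: none.
In check with no legal moves → checkmate.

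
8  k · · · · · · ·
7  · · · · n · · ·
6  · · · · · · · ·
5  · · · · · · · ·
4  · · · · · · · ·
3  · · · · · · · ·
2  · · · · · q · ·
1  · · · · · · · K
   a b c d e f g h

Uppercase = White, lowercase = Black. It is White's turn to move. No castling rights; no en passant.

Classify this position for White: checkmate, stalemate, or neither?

stalemate

White to move; white king on h1.
In check: no.
King squares — g1: attacked by Qf2; g2: attacked by Qf2; h2: attacked by Qf2.
Legal moves for White: none.
Not in check and no legal moves → stalemate.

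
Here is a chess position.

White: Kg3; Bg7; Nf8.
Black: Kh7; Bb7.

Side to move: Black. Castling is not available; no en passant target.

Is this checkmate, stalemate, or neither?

Black to move; black king on h7.
In check: yes, from the white knight on f8.
King squares — g6: attacked by Nf8; h6: attacked by Bg7; g7: available; g8: available; h8: attacked by Bg7.
Legal moves for Black: Kg8, Kxg7.
Black is in check but has 2 legal moves → neither.

neither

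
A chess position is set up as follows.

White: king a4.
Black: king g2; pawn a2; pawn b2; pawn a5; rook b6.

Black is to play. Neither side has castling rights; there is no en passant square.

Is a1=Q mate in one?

After a1=Q: white king on a4; in check: yes, from the black queen on a1.
King squares — a3: attacked by Qa1; b3: attacked by Rb6; b4: attacked by Pa5; a5: attacked by Qa1; b5: attacked by Rb6.
White has no legal moves → checkmate.

yes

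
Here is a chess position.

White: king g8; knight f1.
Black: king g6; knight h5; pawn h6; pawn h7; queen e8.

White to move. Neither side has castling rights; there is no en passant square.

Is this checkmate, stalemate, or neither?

White to move; white king on g8.
In check: yes, from the black queen on e8.
King squares — f7: attacked by Kg6; g7: attacked by Nh5; h7: attacked by Kg6; f8: attacked by Qe8; h8: attacked by Qe8.
Legal moves for White: none.
In check with no legal moves → checkmate.

checkmate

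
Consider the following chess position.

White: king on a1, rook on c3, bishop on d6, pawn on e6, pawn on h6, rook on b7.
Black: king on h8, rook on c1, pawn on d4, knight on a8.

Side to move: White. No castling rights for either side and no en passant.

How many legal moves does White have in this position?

White to move; king on a1.
In check: yes, from the black rook on c1.
Legal moves: Kb2, Ka2, Rb1, Rxc1.
Count: 4.

4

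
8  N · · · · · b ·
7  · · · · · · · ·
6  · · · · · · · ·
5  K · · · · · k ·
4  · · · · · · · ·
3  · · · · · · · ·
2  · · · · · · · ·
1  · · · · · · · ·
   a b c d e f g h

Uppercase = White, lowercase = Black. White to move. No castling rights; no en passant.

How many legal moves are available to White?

7

White to move; king on a5.
In check: no.
Legal moves: Nc7, Nb6, Kb6, Ka6, Kb5, Kb4, Ka4.
Count: 7.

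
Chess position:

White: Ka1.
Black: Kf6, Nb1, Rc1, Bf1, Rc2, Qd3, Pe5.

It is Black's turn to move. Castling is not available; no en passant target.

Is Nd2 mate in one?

After Nd2: white king on a1; in check: yes, from the black rook on c1.
King squares — b1: attacked by Rc1; a2: attacked by Rc2; b2: attacked by Rc2.
White has no legal moves → checkmate.

yes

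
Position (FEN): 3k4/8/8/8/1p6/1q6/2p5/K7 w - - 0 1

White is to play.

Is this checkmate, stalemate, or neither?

stalemate

White to move; white king on a1.
In check: no.
King squares — b1: attacked by Pc2; a2: attacked by Qb3; b2: attacked by Qb3.
Legal moves for White: none.
Not in check and no legal moves → stalemate.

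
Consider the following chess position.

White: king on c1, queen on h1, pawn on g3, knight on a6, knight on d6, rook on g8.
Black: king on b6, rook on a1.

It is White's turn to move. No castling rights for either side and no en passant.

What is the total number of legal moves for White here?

White to move; king on c1.
In check: yes, from the black rook on a1.
Legal moves: Kd2, Kc2, Kb2.
Count: 3.

3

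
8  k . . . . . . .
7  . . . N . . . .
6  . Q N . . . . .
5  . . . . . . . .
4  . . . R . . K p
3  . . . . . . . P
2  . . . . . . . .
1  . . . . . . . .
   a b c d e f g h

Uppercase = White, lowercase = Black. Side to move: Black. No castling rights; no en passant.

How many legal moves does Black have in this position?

0

Black to move; king on a8.
In check: no.
Legal moves: none.
Count: 0.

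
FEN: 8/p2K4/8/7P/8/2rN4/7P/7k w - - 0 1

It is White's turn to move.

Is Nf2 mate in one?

After Nf2: black king on h1; in check: yes, from the white knight on f2.
Black has 3 legal replies: Kxh2, Kg2, Kg1.
In check but a legal move exists → not checkmate.

no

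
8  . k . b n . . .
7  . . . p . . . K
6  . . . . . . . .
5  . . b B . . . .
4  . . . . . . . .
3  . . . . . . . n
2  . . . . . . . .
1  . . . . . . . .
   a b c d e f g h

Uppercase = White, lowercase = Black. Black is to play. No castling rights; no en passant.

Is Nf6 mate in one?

After Nf6: white king on h7; in check: yes, from the black knight on f6.
White has 4 legal replies: Kh8, Kg7, Kh6, Kg6.
In check but a legal move exists → not checkmate.

no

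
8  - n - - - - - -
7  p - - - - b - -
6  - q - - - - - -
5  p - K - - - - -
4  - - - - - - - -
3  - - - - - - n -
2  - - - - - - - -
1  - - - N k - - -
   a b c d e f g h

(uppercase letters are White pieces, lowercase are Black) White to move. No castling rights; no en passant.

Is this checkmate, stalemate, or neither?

checkmate

White to move; white king on c5.
In check: yes, from the black queen on b6.
King squares — b4: attacked by Pa5; c4: attacked by Bf7; d4: attacked by Qb6; b5: attacked by Qb6; d5: attacked by Bf7; b6: attacked by Pa7; c6: attacked by Qb6; d6: attacked by Qb6.
Legal moves for White: none.
In check with no legal moves → checkmate.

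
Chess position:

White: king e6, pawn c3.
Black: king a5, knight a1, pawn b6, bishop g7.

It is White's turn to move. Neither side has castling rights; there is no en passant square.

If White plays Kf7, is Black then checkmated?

no

After Kf7: black king on a5; in check: no.
Black is not in check, so this cannot be checkmate.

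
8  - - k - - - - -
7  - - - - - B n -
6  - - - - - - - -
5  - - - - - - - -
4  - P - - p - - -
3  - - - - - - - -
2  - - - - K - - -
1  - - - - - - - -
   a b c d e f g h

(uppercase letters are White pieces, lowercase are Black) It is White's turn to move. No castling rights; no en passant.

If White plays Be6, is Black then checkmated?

no

After Be6: black king on c8; in check: yes, from the white bishop on e6.
Black has 5 legal replies: Kd8, Kb8, Kc7, Kb7, Nxe6.
In check but a legal move exists → not checkmate.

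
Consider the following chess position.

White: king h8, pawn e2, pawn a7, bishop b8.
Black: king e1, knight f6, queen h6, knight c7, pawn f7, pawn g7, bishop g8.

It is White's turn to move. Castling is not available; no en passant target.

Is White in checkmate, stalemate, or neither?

checkmate

White to move; white king on h8.
In check: yes, from the black queen on h6.
King squares — g7: attacked by Qh6; h7: attacked by Nf6; g8: attacked by Nf6.
Legal moves for White: none.
In check with no legal moves → checkmate.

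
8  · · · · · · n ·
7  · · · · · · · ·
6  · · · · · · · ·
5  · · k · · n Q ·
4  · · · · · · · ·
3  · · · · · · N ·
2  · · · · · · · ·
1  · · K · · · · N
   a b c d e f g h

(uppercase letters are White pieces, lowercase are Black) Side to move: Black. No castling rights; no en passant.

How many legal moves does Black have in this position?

11

Black to move; king on c5.
In check: no.
Legal moves: Ne7, Nh6, Nf6, Kd6, Kc6, Kb6, Kd5, Kb5, Kd4, Kc4, Kb4.
Count: 11.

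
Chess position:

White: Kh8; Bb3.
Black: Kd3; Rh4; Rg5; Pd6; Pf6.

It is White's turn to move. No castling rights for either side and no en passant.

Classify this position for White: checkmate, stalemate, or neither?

White to move; white king on h8.
In check: yes, from the black rook on h4.
King squares — g7: attacked by Rg5; h7: attacked by Rh4; g8: attacked by Rg5.
Legal moves for White: none.
In check with no legal moves → checkmate.

checkmate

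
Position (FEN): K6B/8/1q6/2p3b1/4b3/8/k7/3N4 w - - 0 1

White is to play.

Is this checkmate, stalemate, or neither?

checkmate

White to move; white king on a8.
In check: yes, from the black bishop on e4.
King squares — a7: attacked by Qb6; b7: attacked by Be4; b8: attacked by Qb6.
Legal moves for White: none.
In check with no legal moves → checkmate.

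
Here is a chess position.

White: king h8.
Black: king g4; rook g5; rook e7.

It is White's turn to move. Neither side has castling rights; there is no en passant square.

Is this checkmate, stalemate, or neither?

stalemate

White to move; white king on h8.
In check: no.
King squares — g7: attacked by Rg5; h7: attacked by Re7; g8: attacked by Rg5.
Legal moves for White: none.
Not in check and no legal moves → stalemate.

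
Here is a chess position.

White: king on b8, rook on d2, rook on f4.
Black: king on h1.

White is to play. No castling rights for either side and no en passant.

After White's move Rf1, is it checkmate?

yes

After Rf1: black king on h1; in check: yes, from the white rook on f1.
King squares — g1: attacked by Rf1; g2: attacked by Rd2; h2: attacked by Rd2.
Black has no legal moves → checkmate.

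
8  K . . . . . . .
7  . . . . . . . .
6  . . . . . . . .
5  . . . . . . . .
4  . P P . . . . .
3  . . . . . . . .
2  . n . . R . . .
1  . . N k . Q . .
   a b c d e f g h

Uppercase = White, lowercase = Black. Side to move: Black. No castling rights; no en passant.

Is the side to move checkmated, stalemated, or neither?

checkmate

Black to move; black king on d1.
In check: yes, from the white queen on f1.
King squares — c1: attacked by Qf1; e1: attacked by Qf1; c2: attacked by Re2; d2: attacked by Re2; e2: attacked by Nc1.
Legal moves for Black: none.
In check with no legal moves → checkmate.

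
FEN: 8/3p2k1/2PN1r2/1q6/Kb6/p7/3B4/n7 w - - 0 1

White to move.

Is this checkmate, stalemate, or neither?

neither

White to move; white king on a4.
In check: yes, from the black queen on b5.
Legal moves for White: Kxb5, Nxb5.
White is in check but has 2 legal moves → neither.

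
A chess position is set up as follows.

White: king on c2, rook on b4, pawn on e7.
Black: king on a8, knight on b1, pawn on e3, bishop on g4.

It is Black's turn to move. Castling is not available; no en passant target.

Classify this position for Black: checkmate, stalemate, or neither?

neither

Black to move; black king on a8.
In check: no.
Legal moves for Black: Ka7, Bc8, Bd7, Be6, Bh5, Bf5+, Bh3, Bf3, Be2, Bd1+, Nc3, Na3+, Nd2, e2.
Black has 14 legal moves and is not in check → neither.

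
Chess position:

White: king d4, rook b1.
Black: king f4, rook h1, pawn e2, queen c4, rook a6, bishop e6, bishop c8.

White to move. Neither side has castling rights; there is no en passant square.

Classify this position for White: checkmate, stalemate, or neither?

checkmate

White to move; white king on d4.
In check: yes, from the black queen on c4.
King squares — c3: attacked by Qc4; d3: attacked by Qc4; e3: attacked by Kf4; c4: attacked by Be6; e4: attacked by Qc4; c5: attacked by Qc4; d5: attacked by Qc4; e5: attacked by Kf4.
Legal moves for White: none.
In check with no legal moves → checkmate.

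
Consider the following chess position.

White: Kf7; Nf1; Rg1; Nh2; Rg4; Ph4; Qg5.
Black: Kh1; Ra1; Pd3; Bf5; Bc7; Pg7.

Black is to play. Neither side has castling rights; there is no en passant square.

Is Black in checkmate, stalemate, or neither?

Black to move; black king on h1.
In check: yes, from the white rook on g1.
King squares — g1: attacked by Rg4; g2: attacked by Rg1; h2: attacked by Nf1.
Legal moves for Black: none.
In check with no legal moves → checkmate.

checkmate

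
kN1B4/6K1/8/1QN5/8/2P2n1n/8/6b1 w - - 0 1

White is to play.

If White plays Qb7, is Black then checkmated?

After Qb7: black king on a8; in check: yes, from the white queen on b7.
King squares — a7: attacked by Qb7; b7: attacked by Nc5; b8: attacked by Qb7.
Black has no legal moves → checkmate.

yes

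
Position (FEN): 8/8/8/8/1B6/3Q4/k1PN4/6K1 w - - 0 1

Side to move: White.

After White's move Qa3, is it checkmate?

After Qa3: black king on a2; in check: yes, from the white queen on a3.
King squares — a1: attacked by Qa3; b1: attacked by Nd2; b2: attacked by Qa3; a3: attacked by Bb4; b3: attacked by Pc2.
Black has no legal moves → checkmate.

yes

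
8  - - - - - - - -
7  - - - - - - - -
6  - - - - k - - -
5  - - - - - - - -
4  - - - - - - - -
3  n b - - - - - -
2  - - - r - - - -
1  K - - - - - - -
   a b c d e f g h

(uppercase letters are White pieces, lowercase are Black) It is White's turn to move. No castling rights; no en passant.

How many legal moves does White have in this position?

White to move; king on a1.
In check: no.
Legal moves: none.
Count: 0.

0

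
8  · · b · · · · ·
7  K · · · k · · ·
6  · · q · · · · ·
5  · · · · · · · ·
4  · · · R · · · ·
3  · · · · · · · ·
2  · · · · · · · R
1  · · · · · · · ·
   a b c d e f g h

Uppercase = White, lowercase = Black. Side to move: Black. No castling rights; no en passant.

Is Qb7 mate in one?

yes

After Qb7: white king on a7; in check: yes, from the black queen on b7.
King squares — a6: attacked by Qb7; b6: attacked by Qb7; b7: attacked by Bc8; a8: attacked by Qb7; b8: attacked by Qb7.
White has no legal moves → checkmate.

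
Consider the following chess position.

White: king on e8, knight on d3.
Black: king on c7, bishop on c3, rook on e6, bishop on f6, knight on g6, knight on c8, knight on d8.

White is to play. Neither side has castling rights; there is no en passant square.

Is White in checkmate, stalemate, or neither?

checkmate

White to move; white king on e8.
In check: yes, from the black rook on e6.
King squares — d7: attacked by Kc7; e7: attacked by Re6; f7: attacked by Nd8; d8: attacked by Bf6; f8: attacked by Ng6.
Legal moves for White: none.
In check with no legal moves → checkmate.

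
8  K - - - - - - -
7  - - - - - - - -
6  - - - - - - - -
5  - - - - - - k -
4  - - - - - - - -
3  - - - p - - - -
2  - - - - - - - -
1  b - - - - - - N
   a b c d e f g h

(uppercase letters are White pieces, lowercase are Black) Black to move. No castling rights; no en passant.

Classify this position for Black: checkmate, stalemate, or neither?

neither

Black to move; black king on g5.
In check: no.
Legal moves for Black: Kh6, Kg6, Kf6, Kh5, Kf5, Kh4, Kg4, Kf4, Bh8, Bg7, Bf6, Be5, Bd4, Bc3, Bb2, d2.
Black has 16 legal moves and is not in check → neither.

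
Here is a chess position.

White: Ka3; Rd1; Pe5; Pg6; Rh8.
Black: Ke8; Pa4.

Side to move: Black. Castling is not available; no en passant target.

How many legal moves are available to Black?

Black to move; king on e8.
In check: yes, from the white rook on h8.
Legal moves: Ke7.
Count: 1.

1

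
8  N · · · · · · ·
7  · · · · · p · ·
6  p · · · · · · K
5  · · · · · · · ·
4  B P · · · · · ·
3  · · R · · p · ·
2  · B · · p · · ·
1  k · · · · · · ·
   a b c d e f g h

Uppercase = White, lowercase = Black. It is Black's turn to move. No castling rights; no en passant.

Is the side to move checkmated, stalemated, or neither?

neither

Black to move; black king on a1.
In check: yes, from the white bishop on b2.
Legal moves for Black: Kxb2, Ka2, Kb1.
Black is in check but has 3 legal moves → neither.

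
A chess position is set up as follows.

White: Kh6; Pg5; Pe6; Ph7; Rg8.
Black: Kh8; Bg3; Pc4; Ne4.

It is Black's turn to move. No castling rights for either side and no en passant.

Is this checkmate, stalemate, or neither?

Black to move; black king on h8.
In check: yes, from the white rook on g8.
King squares — g7: attacked by Kh6; h7: attacked by Kh6; g8: attacked by Ph7.
Legal moves for Black: none.
In check with no legal moves → checkmate.

checkmate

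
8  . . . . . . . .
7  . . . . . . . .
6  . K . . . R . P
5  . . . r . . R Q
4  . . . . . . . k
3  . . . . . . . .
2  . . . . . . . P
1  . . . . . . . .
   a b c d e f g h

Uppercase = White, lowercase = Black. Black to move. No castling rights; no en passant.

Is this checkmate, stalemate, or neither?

checkmate

Black to move; black king on h4.
In check: yes, from the white queen on h5.
King squares — g3: attacked by Ph2; h3: attacked by Qh5; g4: attacked by Rg5; g5: attacked by Qh5; h5: attacked by Rg5.
Legal moves for Black: none.
In check with no legal moves → checkmate.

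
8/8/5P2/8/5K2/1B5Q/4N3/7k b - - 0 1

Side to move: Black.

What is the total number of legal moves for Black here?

0

Black to move; king on h1.
In check: yes, from the white queen on h3.
Legal moves: none.
Count: 0.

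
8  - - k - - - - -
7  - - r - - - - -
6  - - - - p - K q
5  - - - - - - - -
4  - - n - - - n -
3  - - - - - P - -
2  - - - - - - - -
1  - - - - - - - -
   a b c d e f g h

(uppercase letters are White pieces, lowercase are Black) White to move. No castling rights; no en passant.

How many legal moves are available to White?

White to move; king on g6.
In check: yes, from the black queen on h6.
Legal moves: none.
Count: 0.

0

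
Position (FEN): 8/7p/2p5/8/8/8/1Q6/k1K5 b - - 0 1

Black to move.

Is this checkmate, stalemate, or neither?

checkmate

Black to move; black king on a1.
In check: yes, from the white queen on b2.
King squares — b1: attacked by Kc1; a2: attacked by Qb2; b2: attacked by Kc1.
Legal moves for Black: none.
In check with no legal moves → checkmate.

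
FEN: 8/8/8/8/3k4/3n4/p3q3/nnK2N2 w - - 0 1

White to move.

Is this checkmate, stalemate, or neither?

checkmate

White to move; white king on c1.
In check: yes, from the black knight on d3.
King squares — b1: attacked by Pa2; d1: attacked by Qe2; b2: attacked by Qe2; c2: attacked by Na1; d2: attacked by Nb1.
Legal moves for White: none.
In check with no legal moves → checkmate.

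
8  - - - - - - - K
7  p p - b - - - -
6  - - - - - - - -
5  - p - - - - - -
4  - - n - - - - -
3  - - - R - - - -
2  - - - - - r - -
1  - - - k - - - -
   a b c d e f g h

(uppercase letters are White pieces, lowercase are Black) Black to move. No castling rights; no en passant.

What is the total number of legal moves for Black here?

6

Black to move; king on d1.
In check: yes, from the white rook on d3.
Legal moves: Ke2, Kc2, Ke1, Kc1, Nd2, Rd2.
Count: 6.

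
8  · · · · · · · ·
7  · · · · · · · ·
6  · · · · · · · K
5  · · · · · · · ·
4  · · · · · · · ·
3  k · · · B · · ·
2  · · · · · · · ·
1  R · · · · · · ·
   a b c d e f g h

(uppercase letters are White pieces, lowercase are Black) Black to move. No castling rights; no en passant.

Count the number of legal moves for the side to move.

3

Black to move; king on a3.
In check: yes, from the white rook on a1.
Legal moves: Kb4, Kb3, Kb2.
Count: 3.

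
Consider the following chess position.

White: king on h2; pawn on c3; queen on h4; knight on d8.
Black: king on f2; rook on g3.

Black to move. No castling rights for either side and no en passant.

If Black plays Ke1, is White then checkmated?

After Ke1: white king on h2; in check: no.
White is not in check, so this cannot be checkmate.

no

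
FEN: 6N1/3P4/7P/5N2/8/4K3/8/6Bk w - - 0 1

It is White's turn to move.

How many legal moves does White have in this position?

23

White to move; king on e3.
In check: no.
Legal moves: Nge7, Nf6, Ng7, Nfe7, Nd6, Nh4, Nd4, Ng3+, Kf4, Ke4, Kd4, Kf3, Kd3, Kf2, Ke2, Kd2, Bh2, Bf2, d8=Q, d8=R, d8=B, d8=N, h7.
Count: 23.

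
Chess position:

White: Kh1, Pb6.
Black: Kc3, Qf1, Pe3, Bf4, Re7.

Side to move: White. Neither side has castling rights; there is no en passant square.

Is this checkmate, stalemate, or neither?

White to move; white king on h1.
In check: yes, from the black queen on f1.
King squares — g1: attacked by Qf1; g2: attacked by Qf1; h2: attacked by Bf4.
Legal moves for White: none.
In check with no legal moves → checkmate.

checkmate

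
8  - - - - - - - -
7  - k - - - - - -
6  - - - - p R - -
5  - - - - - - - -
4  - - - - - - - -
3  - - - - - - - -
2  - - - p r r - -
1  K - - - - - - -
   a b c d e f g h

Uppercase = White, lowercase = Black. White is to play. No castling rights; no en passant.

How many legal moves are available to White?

12

White to move; king on a1.
In check: no.
Legal moves: Rf8, Rf7+, Rh6, Rg6, Rxe6, Rf5, Rf4, Rf3, Rxf2, Kb2, Ka2, Kb1.
Count: 12.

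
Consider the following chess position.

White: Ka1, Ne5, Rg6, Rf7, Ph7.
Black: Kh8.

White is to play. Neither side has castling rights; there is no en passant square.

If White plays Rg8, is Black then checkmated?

After Rg8: black king on h8; in check: yes, from the white rook on g8.
King squares — g7: attacked by Rf7; h7: attacked by Rf7; g8: attacked by Ph7.
Black has no legal moves → checkmate.

yes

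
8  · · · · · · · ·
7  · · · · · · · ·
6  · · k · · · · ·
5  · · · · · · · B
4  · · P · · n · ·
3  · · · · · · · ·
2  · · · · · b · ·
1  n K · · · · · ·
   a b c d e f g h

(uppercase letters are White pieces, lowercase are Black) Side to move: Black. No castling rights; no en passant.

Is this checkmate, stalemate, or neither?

Black to move; black king on c6.
In check: no.
Legal moves for Black include: Kd7, Kc7, Kb7, Kd6, Kb6, Kc5, Ng6, Ne6, Nxh5, Nd5, Nh3, Nd3, Ng2, Ne2, Ba7, Bb6, Bc5, Bh4, ... (list truncated; more exist).
Black has legal moves and is not in check → neither.

neither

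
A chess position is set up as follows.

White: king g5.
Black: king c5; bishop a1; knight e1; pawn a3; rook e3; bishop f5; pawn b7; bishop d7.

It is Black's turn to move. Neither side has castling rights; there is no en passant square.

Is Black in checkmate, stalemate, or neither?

Black to move; black king on c5.
In check: no.
Legal moves for Black include: Be8, Bc8, Bde6, Bc6, Bb5, Ba4, Bh7, Bg6, Bfe6, Bg4, Be4, Bh3, Bd3, Bc2, Bb1, Kd6, Kc6, Kb6, ... (list truncated; more exist).
Black has legal moves and is not in check → neither.

neither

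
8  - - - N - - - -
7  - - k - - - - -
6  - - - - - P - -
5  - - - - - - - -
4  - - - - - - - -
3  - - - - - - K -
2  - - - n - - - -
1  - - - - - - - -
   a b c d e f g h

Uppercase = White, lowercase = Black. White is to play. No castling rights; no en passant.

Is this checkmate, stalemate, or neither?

neither

White to move; white king on g3.
In check: no.
Legal moves for White: Nf7, Nb7, Ne6+, Nc6, Kh4, Kg4, Kf4, Kh3, Kh2, Kg2, Kf2, f7.
White has 12 legal moves and is not in check → neither.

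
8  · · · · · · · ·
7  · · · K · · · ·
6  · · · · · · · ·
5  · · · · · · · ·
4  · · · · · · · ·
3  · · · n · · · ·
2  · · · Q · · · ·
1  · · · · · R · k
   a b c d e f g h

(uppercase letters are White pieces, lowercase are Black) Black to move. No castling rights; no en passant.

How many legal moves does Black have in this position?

0

Black to move; king on h1.
In check: yes, from the white rook on f1.
Legal moves: none.
Count: 0.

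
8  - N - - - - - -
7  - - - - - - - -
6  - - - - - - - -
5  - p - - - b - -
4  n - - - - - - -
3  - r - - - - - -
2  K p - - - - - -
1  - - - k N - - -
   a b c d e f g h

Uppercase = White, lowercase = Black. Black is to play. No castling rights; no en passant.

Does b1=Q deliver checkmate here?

After b1=Q: white king on a2; in check: yes, from the black queen on b1.
King squares — a1: attacked by Qb1; b1: attacked by Rb3; b2: attacked by Qb1; a3: attacked by Rb3; b3: attacked by Qb1.
White has no legal moves → checkmate.

yes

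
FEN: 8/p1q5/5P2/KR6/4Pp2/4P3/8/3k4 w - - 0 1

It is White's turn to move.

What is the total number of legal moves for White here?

4

White to move; king on a5.
In check: yes, from the black queen on c7.
Legal moves: Ka6, Kb4, Ka4, Rb6.
Count: 4.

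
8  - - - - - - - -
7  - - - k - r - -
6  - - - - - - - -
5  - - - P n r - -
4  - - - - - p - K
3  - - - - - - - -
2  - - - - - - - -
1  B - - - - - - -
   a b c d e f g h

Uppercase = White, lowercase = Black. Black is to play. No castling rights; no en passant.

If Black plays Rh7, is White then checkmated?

After Rh7: white king on h4; in check: yes, from the black rook on h7.
King squares — g3: attacked by Pf4; h3: attacked by Rh7; g4: attacked by Ne5; g5: attacked by Rf5; h5: attacked by Rf5.
White has no legal moves → checkmate.

yes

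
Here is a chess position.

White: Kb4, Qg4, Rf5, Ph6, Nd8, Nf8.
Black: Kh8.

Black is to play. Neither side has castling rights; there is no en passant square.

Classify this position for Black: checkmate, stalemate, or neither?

stalemate

Black to move; black king on h8.
In check: no.
King squares — g7: attacked by Qg4; h7: attacked by Nf8; g8: attacked by Qg4.
Legal moves for Black: none.
Not in check and no legal moves → stalemate.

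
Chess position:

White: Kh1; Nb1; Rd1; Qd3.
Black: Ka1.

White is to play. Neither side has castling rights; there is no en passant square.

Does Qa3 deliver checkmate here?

yes

After Qa3: black king on a1; in check: yes, from the white queen on a3.
King squares — b1: attacked by Rd1; a2: attacked by Qa3; b2: attacked by Qa3.
Black has no legal moves → checkmate.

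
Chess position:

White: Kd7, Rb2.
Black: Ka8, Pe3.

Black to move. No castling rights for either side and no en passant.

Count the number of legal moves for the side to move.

2

Black to move; king on a8.
In check: no.
Legal moves: Ka7, e2.
Count: 2.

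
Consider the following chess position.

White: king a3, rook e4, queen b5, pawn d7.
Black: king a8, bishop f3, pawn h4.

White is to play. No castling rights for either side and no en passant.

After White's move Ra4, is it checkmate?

yes

After Ra4: black king on a8; in check: yes, from the white rook on a4.
King squares — a7: attacked by Ra4; b7: attacked by Qb5; b8: attacked by Qb5.
Black has no legal moves → checkmate.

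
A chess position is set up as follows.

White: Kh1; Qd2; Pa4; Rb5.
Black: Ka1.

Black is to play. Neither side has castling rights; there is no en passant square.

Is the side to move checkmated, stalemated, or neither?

stalemate

Black to move; black king on a1.
In check: no.
King squares — b1: attacked by Rb5; a2: attacked by Qd2; b2: attacked by Qd2.
Legal moves for Black: none.
Not in check and no legal moves → stalemate.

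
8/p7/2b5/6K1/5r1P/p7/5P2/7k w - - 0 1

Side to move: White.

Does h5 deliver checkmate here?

After h5: black king on h1; in check: no.
Black is not in check, so this cannot be checkmate.

no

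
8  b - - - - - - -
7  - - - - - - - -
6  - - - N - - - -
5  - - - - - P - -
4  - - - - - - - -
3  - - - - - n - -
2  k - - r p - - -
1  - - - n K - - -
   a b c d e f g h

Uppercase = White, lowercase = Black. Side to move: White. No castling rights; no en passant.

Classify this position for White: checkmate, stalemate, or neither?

White to move; white king on e1.
In check: yes, from the black knight on f3.
King squares — d1: attacked by Rd2; f1: attacked by Pe2; d2: attacked by Nf3; e2: attacked by Rd2; f2: attacked by Nd1.
Legal moves for White: none.
In check with no legal moves → checkmate.

checkmate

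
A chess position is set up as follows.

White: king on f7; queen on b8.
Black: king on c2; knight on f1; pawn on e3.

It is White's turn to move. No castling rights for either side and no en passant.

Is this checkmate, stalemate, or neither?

White to move; white king on f7.
In check: no.
Legal moves for White include: Qh8, Qg8, Qf8, Qe8, Qd8, Qc8+, Qa8, Qc7+, Qb7, Qa7, Qd6, Qb6, Qe5, Qb5, Qf4, Qb4, Qg3, Qb3+, ... (list truncated; more exist).
White has legal moves and is not in check → neither.

neither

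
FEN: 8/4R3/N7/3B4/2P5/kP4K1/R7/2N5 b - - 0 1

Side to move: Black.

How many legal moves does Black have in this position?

Black to move; king on a3.
In check: yes, from the white rook on a2.
Legal moves: none.
Count: 0.

0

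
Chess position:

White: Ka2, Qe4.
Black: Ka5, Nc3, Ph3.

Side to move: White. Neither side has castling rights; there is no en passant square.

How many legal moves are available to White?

4

White to move; king on a2.
In check: yes, from the black knight on c3.
Legal moves: Kb3, Ka3, Kb2, Ka1.
Count: 4.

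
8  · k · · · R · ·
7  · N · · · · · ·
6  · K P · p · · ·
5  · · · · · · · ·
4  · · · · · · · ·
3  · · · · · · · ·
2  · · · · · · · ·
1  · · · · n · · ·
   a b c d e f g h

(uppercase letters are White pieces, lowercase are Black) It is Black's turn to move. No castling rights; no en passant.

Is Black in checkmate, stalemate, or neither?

checkmate

Black to move; black king on b8.
In check: yes, from the white rook on f8.
King squares — a7: attacked by Kb6; b7: attacked by Kb6; c7: attacked by Kb6; a8: attacked by Rf8; c8: attacked by Rf8.
Legal moves for Black: none.
In check with no legal moves → checkmate.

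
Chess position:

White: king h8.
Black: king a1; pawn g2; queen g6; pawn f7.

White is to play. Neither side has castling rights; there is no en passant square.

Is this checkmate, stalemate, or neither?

stalemate

White to move; white king on h8.
In check: no.
King squares — g7: attacked by Qg6; h7: attacked by Qg6; g8: attacked by Qg6.
Legal moves for White: none.
Not in check and no legal moves → stalemate.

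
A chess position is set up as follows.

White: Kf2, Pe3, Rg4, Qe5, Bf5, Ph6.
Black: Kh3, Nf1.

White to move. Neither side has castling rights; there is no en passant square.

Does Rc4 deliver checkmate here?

yes

After Rc4: black king on h3; in check: yes, from the white bishop on f5.
King squares — g2: attacked by Kf2; h2: attacked by Qe5; g3: attacked by Kf2; g4: attacked by Rc4; h4: attacked by Rc4.
Black has no legal moves → checkmate.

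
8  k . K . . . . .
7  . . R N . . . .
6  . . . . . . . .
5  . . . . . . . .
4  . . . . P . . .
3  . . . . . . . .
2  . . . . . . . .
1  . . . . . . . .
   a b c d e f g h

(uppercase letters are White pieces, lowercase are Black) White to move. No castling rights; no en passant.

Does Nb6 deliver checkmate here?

yes

After Nb6: black king on a8; in check: yes, from the white knight on b6.
King squares — a7: attacked by Rc7; b7: attacked by Rc7; b8: attacked by Kc8.
Black has no legal moves → checkmate.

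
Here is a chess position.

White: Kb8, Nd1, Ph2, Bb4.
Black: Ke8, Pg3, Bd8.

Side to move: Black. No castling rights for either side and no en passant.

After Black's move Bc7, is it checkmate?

no

After Bc7: white king on b8; in check: yes, from the black bishop on c7.
White has 5 legal replies: Kc8, Ka8, Kxc7, Kb7, Ka7.
In check but a legal move exists → not checkmate.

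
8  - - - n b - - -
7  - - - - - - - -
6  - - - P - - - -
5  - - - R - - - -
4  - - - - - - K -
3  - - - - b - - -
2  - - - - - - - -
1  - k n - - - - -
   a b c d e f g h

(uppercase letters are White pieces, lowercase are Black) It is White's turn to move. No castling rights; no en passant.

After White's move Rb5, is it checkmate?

no

After Rb5: black king on b1; in check: yes, from the white rook on b5.
Black has 5 legal replies: Kc2, Ka2, Ka1, Bxb5, Nb3.
In check but a legal move exists → not checkmate.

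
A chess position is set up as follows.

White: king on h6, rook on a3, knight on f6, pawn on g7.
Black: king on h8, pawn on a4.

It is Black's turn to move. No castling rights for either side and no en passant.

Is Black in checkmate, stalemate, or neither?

checkmate

Black to move; black king on h8.
In check: yes, from the white pawn on g7.
King squares — g7: attacked by Kh6; h7: attacked by Nf6; g8: attacked by Nf6.
Legal moves for Black: none.
In check with no legal moves → checkmate.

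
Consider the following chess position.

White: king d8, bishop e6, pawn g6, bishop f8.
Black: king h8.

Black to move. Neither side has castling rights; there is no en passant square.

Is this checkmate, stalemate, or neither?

stalemate

Black to move; black king on h8.
In check: no.
King squares — g7: attacked by Bf8; h7: attacked by Pg6; g8: attacked by Be6.
Legal moves for Black: none.
Not in check and no legal moves → stalemate.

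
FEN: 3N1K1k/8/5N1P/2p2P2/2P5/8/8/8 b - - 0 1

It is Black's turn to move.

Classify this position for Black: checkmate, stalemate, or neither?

Black to move; black king on h8.
In check: no.
King squares — g7: attacked by Ph6; h7: attacked by Nf6; g8: attacked by Nf6.
Legal moves for Black: none.
Not in check and no legal moves → stalemate.

stalemate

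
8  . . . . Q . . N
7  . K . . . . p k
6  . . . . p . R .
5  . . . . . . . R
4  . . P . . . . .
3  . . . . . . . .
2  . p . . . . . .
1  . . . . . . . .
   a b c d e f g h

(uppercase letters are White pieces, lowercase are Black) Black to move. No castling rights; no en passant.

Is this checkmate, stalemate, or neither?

Black to move; black king on h7.
In check: yes, from the white rook on h5.
King squares — g6: attacked by Qe8; h6: attacked by Rh5; g7: own pawn; g8: attacked by Qe8; h8: attacked by Rh5.
Legal moves for Black: none.
In check with no legal moves → checkmate.

checkmate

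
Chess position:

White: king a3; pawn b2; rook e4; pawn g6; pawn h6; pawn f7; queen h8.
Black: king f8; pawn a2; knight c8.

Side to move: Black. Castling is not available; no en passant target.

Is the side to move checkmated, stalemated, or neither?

checkmate

Black to move; black king on f8.
In check: yes, from the white queen on h8.
King squares — e7: attacked by Re4; f7: attacked by Pg6; g7: attacked by Ph6; e8: attacked by Re4; g8: attacked by Pf7.
Legal moves for Black: none.
In check with no legal moves → checkmate.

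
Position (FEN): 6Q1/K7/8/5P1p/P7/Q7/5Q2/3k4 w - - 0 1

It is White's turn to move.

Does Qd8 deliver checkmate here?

After Qd8: black king on d1; in check: yes, from the white queen on d8.
King squares — c1: attacked by Qa3; e1: attacked by Qf2; c2: attacked by Qf2; d2: attacked by Qf2; e2: attacked by Qf2.
Black has no legal moves → checkmate.

yes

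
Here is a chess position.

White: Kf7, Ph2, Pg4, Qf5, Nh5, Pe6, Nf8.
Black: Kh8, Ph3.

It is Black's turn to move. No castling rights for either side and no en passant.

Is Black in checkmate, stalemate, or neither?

Black to move; black king on h8.
In check: no.
King squares — g7: attacked by Nh5; h7: attacked by Qf5; g8: attacked by Kf7.
Legal moves for Black: none.
Not in check and no legal moves → stalemate.

stalemate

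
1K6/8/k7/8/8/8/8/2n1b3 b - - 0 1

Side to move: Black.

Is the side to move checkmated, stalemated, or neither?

Black to move; black king on a6.
In check: no.
Legal moves for Black: Kb6, Kb5, Ka5, Ba5, Bh4, Bb4, Bg3+, Bc3, Bf2, Bd2, Nd3, Nb3, Ne2, Na2.
Black has 14 legal moves and is not in check → neither.

neither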